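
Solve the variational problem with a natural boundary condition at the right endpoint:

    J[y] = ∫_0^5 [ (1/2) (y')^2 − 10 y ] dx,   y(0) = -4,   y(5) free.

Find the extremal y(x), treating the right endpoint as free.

The Lagrangian L = (1/2) (y')^2 − 10 y gives
    ∂L/∂y = −10,   ∂L/∂y' = y'.
Euler-Lagrange: d/dx(y') − (−10) = 0, i.e. y'' + 10 = 0, so
    y(x) = −(10/2) x^2 + C1 x + C2.
Fixed left endpoint y(0) = -4 ⇒ C2 = -4.
The right endpoint x = 5 is free, so the natural (transversality) condition is ∂L/∂y' |_{x=5} = 0, i.e. y'(5) = 0.
Compute y'(x) = −10 x + C1, so y'(5) = −50 + C1 = 0 ⇒ C1 = 50.
Therefore the extremal is
    y(x) = −5 x^2 + 50 x − 4.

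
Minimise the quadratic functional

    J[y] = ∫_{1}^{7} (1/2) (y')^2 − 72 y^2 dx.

The Lagrangian is L = (1/2) (y')^2 − 72 y^2.
Compute ∂L/∂y = -144y, ∂L/∂y' = y'.
The Euler-Lagrange equation d/dx(∂L/∂y') − ∂L/∂y = 0 reduces to
    y'' + 144 y = 0.
Its general solution is
    y(x) = A sin(12x) + B cos(12x),
with A, B fixed by the endpoint conditions.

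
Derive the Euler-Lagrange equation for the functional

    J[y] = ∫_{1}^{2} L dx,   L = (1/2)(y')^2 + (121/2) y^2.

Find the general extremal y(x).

The Lagrangian is L = (1/2)(y')^2 + (121/2) y^2.
∂L/∂y = 121y.
∂L/∂y' = y'.
The Euler-Lagrange equation d/dx(∂L/∂y') − ∂L/∂y = 0 becomes:
    y'' - 121 y = 0
General solution: y(x) = A e^(11x) + B e^(-11x), where A and B are arbitrary constants fixed by the endpoint conditions.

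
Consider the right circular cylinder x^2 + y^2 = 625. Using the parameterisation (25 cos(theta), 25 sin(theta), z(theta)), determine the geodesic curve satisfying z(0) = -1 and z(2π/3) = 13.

Parameterise the cylinder of radius R = 25 as
    r(θ) = (25 cos θ, 25 sin θ, z(θ)).
The arc-length element is
    ds = sqrt(625 + (dz/dθ)^2) dθ,
so the Lagrangian is L = sqrt(625 + z'^2).
L depends on z' only, not on z or θ, so ∂L/∂z = 0 and
    ∂L/∂z' = z' / sqrt(625 + z'^2).
The Euler-Lagrange equation gives
    d/dθ( z' / sqrt(625 + z'^2) ) = 0,
so z' is constant. Integrating once:
    z(θ) = a θ + b,
a helix on the cylinder (a straight line when the cylinder is unrolled). The constants a, b are determined by the endpoint conditions.
With endpoint conditions z(0) = -1 and z(2π/3) = 13: from z(0) = b we get b = -1, and a·2π/3 + -1 = 13 gives a = 21/π, so
    z(θ) = (21/π) θ − 1.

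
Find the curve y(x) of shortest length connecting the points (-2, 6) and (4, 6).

Arc-length functional: J[y] = ∫ sqrt(1 + (y')^2) dx.
Lagrangian L = sqrt(1 + (y')^2) has no explicit y dependence, so ∂L/∂y = 0 and the Euler-Lagrange equation gives
    d/dx( y' / sqrt(1 + (y')^2) ) = 0  ⇒  y' / sqrt(1 + (y')^2) = const.
Hence y' is constant, so y(x) is affine.
Fitting the endpoints (-2, 6) and (4, 6):
    slope m = (6 − 6) / (4 − (-2)) = 0,
    intercept c = 6 − m·(-2) = 6.
Extremal: y(x) = 6.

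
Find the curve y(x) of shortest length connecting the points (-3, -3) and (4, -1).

Arc-length functional: J[y] = ∫ sqrt(1 + (y')^2) dx.
Lagrangian L = sqrt(1 + (y')^2) has no explicit y dependence, so ∂L/∂y = 0 and the Euler-Lagrange equation gives
    d/dx( y' / sqrt(1 + (y')^2) ) = 0  ⇒  y' / sqrt(1 + (y')^2) = const.
Hence y' is constant, so y(x) is affine.
Fitting the endpoints (-3, -3) and (4, -1):
    slope m = ((-1) − (-3)) / (4 − (-3)) = 2/7,
    intercept c = (-3) − m·(-3) = -15/7.
Extremal: y(x) = (2/7) x - 15/7.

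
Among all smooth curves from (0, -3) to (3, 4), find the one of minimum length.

Arc-length functional: J[y] = ∫ sqrt(1 + (y')^2) dx.
Lagrangian L = sqrt(1 + (y')^2) has no explicit y dependence, so ∂L/∂y = 0 and the Euler-Lagrange equation gives
    d/dx( y' / sqrt(1 + (y')^2) ) = 0  ⇒  y' / sqrt(1 + (y')^2) = const.
Hence y' is constant, so y(x) is affine.
Fitting the endpoints (0, -3) and (3, 4):
    slope m = (4 − (-3)) / (3 − 0) = 7/3,
    intercept c = (-3) − m·0 = -3.
Extremal: y(x) = (7/3) x - 3.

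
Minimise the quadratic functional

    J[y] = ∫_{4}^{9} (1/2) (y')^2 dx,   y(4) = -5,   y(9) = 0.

The Lagrangian is L = (1/2) (y')^2.
Compute ∂L/∂y = 0, ∂L/∂y' = y'.
The Euler-Lagrange equation d/dx(∂L/∂y') − ∂L/∂y = 0 reduces to
    y'' = 0.
Its general solution is
    y(x) = A x + B,
with A, B fixed by the endpoint conditions.
Applying the endpoint conditions y(4) = -5 and y(9) = 0: solve A·4 + B = -5 and A·9 + B = 0. Subtracting gives A(9 − 4) = 0 − -5, so A = 1, and B = -5 − A·4 = -9. Therefore
    y(x) = x - 9.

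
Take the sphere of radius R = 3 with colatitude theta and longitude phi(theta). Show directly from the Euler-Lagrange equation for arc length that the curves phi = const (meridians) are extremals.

On the sphere of radius R = 3 with spherical coordinates (θ, φ), the induced metric is
    ds^2 = 9(dθ^2 + sin^2(θ) dφ^2).
Using θ as the parameter, the arc-length functional becomes
    J[φ] = ∫ 3 sqrt(1 + sin^2(θ) (dφ/dθ)^2) dθ.
So L = 3 sqrt(1 + sin^2(θ) φ'^2). Compute
    ∂L/∂φ = 0  (L has no explicit φ dependence),
    ∂L/∂φ' = 3 sin^2(θ) φ' / sqrt(1 + sin^2(θ) φ'^2).
For the candidate φ(θ) = c (constant), φ' = 0, so ∂L/∂φ' evaluated along the candidate vanishes, and ∂L/∂φ is identically zero. Hence
    d/dθ(∂L/∂φ') − ∂L/∂φ = 0
is satisfied. Therefore meridians φ = const are extremals of arc length — they are geodesics on the sphere.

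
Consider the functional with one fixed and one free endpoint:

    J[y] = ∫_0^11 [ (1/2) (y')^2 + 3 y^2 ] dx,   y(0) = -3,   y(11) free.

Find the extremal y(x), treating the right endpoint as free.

The Lagrangian L = (1/2) (y')^2 + 3 y^2 gives
    ∂L/∂y = 6 y,   ∂L/∂y' = y'.
Euler-Lagrange: y'' − 6 y = 0.
With k = sqrt(6), the general solution is
    y(x) = A cosh(sqrt(6) x) + B sinh(sqrt(6) x).
Fixed left endpoint y(0) = -3 ⇒ A = -3.
The right endpoint x = 11 is free, so the natural (transversality) condition is ∂L/∂y' |_{x=11} = 0, i.e. y'(11) = 0.
Compute y'(x) = A k sinh(k x) + B k cosh(k x), so
    y'(11) = A k sinh(k·11) + B k cosh(k·11) = 0
    ⇒ B = −A tanh(k·11) = 3 tanh(sqrt(6)·11).
Therefore the extremal is
    y(x) = −3 cosh(sqrt(6) x) + 3 tanh(sqrt(6)·11) sinh(sqrt(6) x).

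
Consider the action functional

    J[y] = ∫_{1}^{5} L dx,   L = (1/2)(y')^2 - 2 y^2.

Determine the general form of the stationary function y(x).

The Lagrangian is L = (1/2)(y')^2 - 2 y^2.
∂L/∂y = -4y.
∂L/∂y' = y'.
The Euler-Lagrange equation d/dx(∂L/∂y') − ∂L/∂y = 0 becomes:
    y'' + 4 y = 0
General solution: y(x) = A sin(2x) + B cos(2x), where A and B are arbitrary constants fixed by the endpoint conditions.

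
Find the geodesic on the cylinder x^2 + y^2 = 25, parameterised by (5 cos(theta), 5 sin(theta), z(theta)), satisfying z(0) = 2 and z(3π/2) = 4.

Parameterise the cylinder of radius R = 5 as
    r(θ) = (5 cos θ, 5 sin θ, z(θ)).
The arc-length element is
    ds = sqrt(25 + (dz/dθ)^2) dθ,
so the Lagrangian is L = sqrt(25 + z'^2).
L depends on z' only, not on z or θ, so ∂L/∂z = 0 and
    ∂L/∂z' = z' / sqrt(25 + z'^2).
The Euler-Lagrange equation gives
    d/dθ( z' / sqrt(25 + z'^2) ) = 0,
so z' is constant. Integrating once:
    z(θ) = a θ + b,
a helix on the cylinder (a straight line when the cylinder is unrolled). The constants a, b are determined by the endpoint conditions.
With endpoint conditions z(0) = 2 and z(3π/2) = 4: from z(0) = b we get b = 2, and a·3π/2 + 2 = 4 gives a = 4/(3π), so
    z(θ) = (4/(3π)) θ + 2.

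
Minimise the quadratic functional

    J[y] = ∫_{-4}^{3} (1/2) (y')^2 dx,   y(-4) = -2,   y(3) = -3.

The Lagrangian is L = (1/2) (y')^2.
Compute ∂L/∂y = 0, ∂L/∂y' = y'.
The Euler-Lagrange equation d/dx(∂L/∂y') − ∂L/∂y = 0 reduces to
    y'' = 0.
Its general solution is
    y(x) = A x + B,
with A, B fixed by the endpoint conditions.
Applying the endpoint conditions y(-4) = -2 and y(3) = -3: solve A·-4 + B = -2 and A·3 + B = -3. Subtracting gives A(3 − -4) = -3 − -2, so A = -1/7, and B = -2 − A·-4 = -18/7. Therefore
    y(x) = (-1/7) x - 18/7.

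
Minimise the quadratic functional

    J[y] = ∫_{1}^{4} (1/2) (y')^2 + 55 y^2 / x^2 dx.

The Lagrangian is L = (1/2) (y')^2 + 55 y^2 / x^2.
Compute ∂L/∂y = 110y/x^2, ∂L/∂y' = y'.
The Euler-Lagrange equation d/dx(∂L/∂y') − ∂L/∂y = 0 reduces to
    y'' − 110/x^2 · y = 0  (x > 0).
Its general solution is
    y(x) = A x^11 + B x^(-10),
with A, B fixed by the endpoint conditions.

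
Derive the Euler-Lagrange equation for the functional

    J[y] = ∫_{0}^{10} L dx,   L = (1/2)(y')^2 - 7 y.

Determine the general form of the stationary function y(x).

The Lagrangian is L = (1/2)(y')^2 - 7 y.
∂L/∂y = -7.
∂L/∂y' = y'.
The Euler-Lagrange equation d/dx(∂L/∂y') − ∂L/∂y = 0 becomes:
    y'' + 7 = 0
General solution: y(x) = -(7/2) x^2 + A x + B, where A and B are arbitrary constants fixed by the endpoint conditions.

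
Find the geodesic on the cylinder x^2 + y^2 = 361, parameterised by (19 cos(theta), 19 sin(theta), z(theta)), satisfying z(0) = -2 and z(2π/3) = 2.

Parameterise the cylinder of radius R = 19 as
    r(θ) = (19 cos θ, 19 sin θ, z(θ)).
The arc-length element is
    ds = sqrt(361 + (dz/dθ)^2) dθ,
so the Lagrangian is L = sqrt(361 + z'^2).
L depends on z' only, not on z or θ, so ∂L/∂z = 0 and
    ∂L/∂z' = z' / sqrt(361 + z'^2).
The Euler-Lagrange equation gives
    d/dθ( z' / sqrt(361 + z'^2) ) = 0,
so z' is constant. Integrating once:
    z(θ) = a θ + b,
a helix on the cylinder (a straight line when the cylinder is unrolled). The constants a, b are determined by the endpoint conditions.
With endpoint conditions z(0) = -2 and z(2π/3) = 2: from z(0) = b we get b = -2, and a·2π/3 + -2 = 2 gives a = 6/π, so
    z(θ) = (6/π) θ − 2.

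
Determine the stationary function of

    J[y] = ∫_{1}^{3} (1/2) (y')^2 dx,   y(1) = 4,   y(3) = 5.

The Lagrangian is L = (1/2) (y')^2.
Compute ∂L/∂y = 0, ∂L/∂y' = y'.
The Euler-Lagrange equation d/dx(∂L/∂y') − ∂L/∂y = 0 reduces to
    y'' = 0.
Its general solution is
    y(x) = A x + B,
with A, B fixed by the endpoint conditions.
Applying the endpoint conditions y(1) = 4 and y(3) = 5: solve A·1 + B = 4 and A·3 + B = 5. Subtracting gives A(3 − 1) = 5 − 4, so A = 1/2, and B = 4 − A·1 = 7/2. Therefore
    y(x) = (1/2) x + 7/2.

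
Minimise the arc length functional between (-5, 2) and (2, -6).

Arc-length functional: J[y] = ∫ sqrt(1 + (y')^2) dx.
Lagrangian L = sqrt(1 + (y')^2) has no explicit y dependence, so ∂L/∂y = 0 and the Euler-Lagrange equation gives
    d/dx( y' / sqrt(1 + (y')^2) ) = 0  ⇒  y' / sqrt(1 + (y')^2) = const.
Hence y' is constant, so y(x) is affine.
Fitting the endpoints (-5, 2) and (2, -6):
    slope m = ((-6) − 2) / (2 − (-5)) = -8/7,
    intercept c = 2 − m·(-5) = -26/7.
Extremal: y(x) = (-8/7) x - 26/7.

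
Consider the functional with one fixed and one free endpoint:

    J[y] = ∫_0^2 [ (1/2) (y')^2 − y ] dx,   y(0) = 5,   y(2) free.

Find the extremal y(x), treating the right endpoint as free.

The Lagrangian L = (1/2) (y')^2 − y gives
    ∂L/∂y = −1,   ∂L/∂y' = y'.
Euler-Lagrange: d/dx(y') − (−1) = 0, i.e. y'' + 1 = 0, so
    y(x) = −(1/2) x^2 + C1 x + C2.
Fixed left endpoint y(0) = 5 ⇒ C2 = 5.
The right endpoint x = 2 is free, so the natural (transversality) condition is ∂L/∂y' |_{x=2} = 0, i.e. y'(2) = 0.
Compute y'(x) = −1 x + C1, so y'(2) = −2 + C1 = 0 ⇒ C1 = 2.
Therefore the extremal is
    y(x) = −x^2/2 + 2 x + 5.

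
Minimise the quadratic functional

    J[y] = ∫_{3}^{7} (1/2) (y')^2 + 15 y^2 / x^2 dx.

The Lagrangian is L = (1/2) (y')^2 + 15 y^2 / x^2.
Compute ∂L/∂y = 30y/x^2, ∂L/∂y' = y'.
The Euler-Lagrange equation d/dx(∂L/∂y') − ∂L/∂y = 0 reduces to
    y'' − 30/x^2 · y = 0  (x > 0).
Its general solution is
    y(x) = A x^6 + B x^(-5),
with A, B fixed by the endpoint conditions.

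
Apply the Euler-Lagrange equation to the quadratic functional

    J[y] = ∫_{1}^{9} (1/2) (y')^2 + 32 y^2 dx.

The Lagrangian is L = (1/2) (y')^2 + 32 y^2.
Compute ∂L/∂y = 64y, ∂L/∂y' = y'.
The Euler-Lagrange equation d/dx(∂L/∂y') − ∂L/∂y = 0 reduces to
    y'' − 64 y = 0.
Its general solution is
    y(x) = A e^(8x) + B e^(−8x),
with A, B fixed by the endpoint conditions.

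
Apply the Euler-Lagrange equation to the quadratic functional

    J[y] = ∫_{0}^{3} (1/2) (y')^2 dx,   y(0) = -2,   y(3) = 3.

The Lagrangian is L = (1/2) (y')^2.
Compute ∂L/∂y = 0, ∂L/∂y' = y'.
The Euler-Lagrange equation d/dx(∂L/∂y') − ∂L/∂y = 0 reduces to
    y'' = 0.
Its general solution is
    y(x) = A x + B,
with A, B fixed by the endpoint conditions.
Applying the endpoint conditions y(0) = -2 and y(3) = 3: solve A·0 + B = -2 and A·3 + B = 3. Subtracting gives A(3 − 0) = 3 − -2, so A = 5/3, and B = -2 − A·0 = -2. Therefore
    y(x) = (5/3) x - 2.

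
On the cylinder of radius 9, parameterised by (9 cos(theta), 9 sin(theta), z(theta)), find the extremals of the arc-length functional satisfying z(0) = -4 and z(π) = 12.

Parameterise the cylinder of radius R = 9 as
    r(θ) = (9 cos θ, 9 sin θ, z(θ)).
The arc-length element is
    ds = sqrt(81 + (dz/dθ)^2) dθ,
so the Lagrangian is L = sqrt(81 + z'^2).
L depends on z' only, not on z or θ, so ∂L/∂z = 0 and
    ∂L/∂z' = z' / sqrt(81 + z'^2).
The Euler-Lagrange equation gives
    d/dθ( z' / sqrt(81 + z'^2) ) = 0,
so z' is constant. Integrating once:
    z(θ) = a θ + b,
a helix on the cylinder (a straight line when the cylinder is unrolled). The constants a, b are determined by the endpoint conditions.
With endpoint conditions z(0) = -4 and z(π) = 12: from z(0) = b we get b = -4, and a·π + -4 = 12 gives a = 16/π, so
    z(θ) = (16/π) θ − 4.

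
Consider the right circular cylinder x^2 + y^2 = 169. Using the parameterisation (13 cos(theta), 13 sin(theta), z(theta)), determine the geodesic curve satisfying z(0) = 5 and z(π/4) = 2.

Parameterise the cylinder of radius R = 13 as
    r(θ) = (13 cos θ, 13 sin θ, z(θ)).
The arc-length element is
    ds = sqrt(169 + (dz/dθ)^2) dθ,
so the Lagrangian is L = sqrt(169 + z'^2).
L depends on z' only, not on z or θ, so ∂L/∂z = 0 and
    ∂L/∂z' = z' / sqrt(169 + z'^2).
The Euler-Lagrange equation gives
    d/dθ( z' / sqrt(169 + z'^2) ) = 0,
so z' is constant. Integrating once:
    z(θ) = a θ + b,
a helix on the cylinder (a straight line when the cylinder is unrolled). The constants a, b are determined by the endpoint conditions.
With endpoint conditions z(0) = 5 and z(π/4) = 2: from z(0) = b we get b = 5, and a·π/4 + 5 = 2 gives a = -12/π, so
    z(θ) = (-12/π) θ + 5.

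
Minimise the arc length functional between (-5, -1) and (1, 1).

Arc-length functional: J[y] = ∫ sqrt(1 + (y')^2) dx.
Lagrangian L = sqrt(1 + (y')^2) has no explicit y dependence, so ∂L/∂y = 0 and the Euler-Lagrange equation gives
    d/dx( y' / sqrt(1 + (y')^2) ) = 0  ⇒  y' / sqrt(1 + (y')^2) = const.
Hence y' is constant, so y(x) is affine.
Fitting the endpoints (-5, -1) and (1, 1):
    slope m = (1 − (-1)) / (1 − (-5)) = 1/3,
    intercept c = (-1) − m·(-5) = 2/3.
Extremal: y(x) = (1/3) x + 2/3.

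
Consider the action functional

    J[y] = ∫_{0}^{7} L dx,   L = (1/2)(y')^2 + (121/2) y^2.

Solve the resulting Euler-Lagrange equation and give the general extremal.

The Lagrangian is L = (1/2)(y')^2 + (121/2) y^2.
∂L/∂y = 121y.
∂L/∂y' = y'.
The Euler-Lagrange equation d/dx(∂L/∂y') − ∂L/∂y = 0 becomes:
    y'' - 121 y = 0
General solution: y(x) = A e^(11x) + B e^(-11x), where A and B are arbitrary constants fixed by the endpoint conditions.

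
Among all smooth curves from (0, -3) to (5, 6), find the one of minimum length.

Arc-length functional: J[y] = ∫ sqrt(1 + (y')^2) dx.
Lagrangian L = sqrt(1 + (y')^2) has no explicit y dependence, so ∂L/∂y = 0 and the Euler-Lagrange equation gives
    d/dx( y' / sqrt(1 + (y')^2) ) = 0  ⇒  y' / sqrt(1 + (y')^2) = const.
Hence y' is constant, so y(x) is affine.
Fitting the endpoints (0, -3) and (5, 6):
    slope m = (6 − (-3)) / (5 − 0) = 9/5,
    intercept c = (-3) − m·0 = -3.
Extremal: y(x) = (9/5) x - 3.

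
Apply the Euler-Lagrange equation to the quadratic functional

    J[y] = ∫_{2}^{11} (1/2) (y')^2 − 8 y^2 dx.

The Lagrangian is L = (1/2) (y')^2 − 8 y^2.
Compute ∂L/∂y = -16y, ∂L/∂y' = y'.
The Euler-Lagrange equation d/dx(∂L/∂y') − ∂L/∂y = 0 reduces to
    y'' + 16 y = 0.
Its general solution is
    y(x) = A sin(4x) + B cos(4x),
with A, B fixed by the endpoint conditions.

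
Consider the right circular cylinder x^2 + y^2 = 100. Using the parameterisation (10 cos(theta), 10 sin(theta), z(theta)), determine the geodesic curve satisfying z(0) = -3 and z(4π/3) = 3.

Parameterise the cylinder of radius R = 10 as
    r(θ) = (10 cos θ, 10 sin θ, z(θ)).
The arc-length element is
    ds = sqrt(100 + (dz/dθ)^2) dθ,
so the Lagrangian is L = sqrt(100 + z'^2).
L depends on z' only, not on z or θ, so ∂L/∂z = 0 and
    ∂L/∂z' = z' / sqrt(100 + z'^2).
The Euler-Lagrange equation gives
    d/dθ( z' / sqrt(100 + z'^2) ) = 0,
so z' is constant. Integrating once:
    z(θ) = a θ + b,
a helix on the cylinder (a straight line when the cylinder is unrolled). The constants a, b are determined by the endpoint conditions.
With endpoint conditions z(0) = -3 and z(4π/3) = 3: from z(0) = b we get b = -3, and a·4π/3 + -3 = 3 gives a = 9/(2π), so
    z(θ) = (9/(2π)) θ − 3.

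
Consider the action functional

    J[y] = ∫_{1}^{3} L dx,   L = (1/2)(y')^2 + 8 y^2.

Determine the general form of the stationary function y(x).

The Lagrangian is L = (1/2)(y')^2 + 8 y^2.
∂L/∂y = 16y.
∂L/∂y' = y'.
The Euler-Lagrange equation d/dx(∂L/∂y') − ∂L/∂y = 0 becomes:
    y'' - 16 y = 0
General solution: y(x) = A e^(4x) + B e^(-4x), where A and B are arbitrary constants fixed by the endpoint conditions.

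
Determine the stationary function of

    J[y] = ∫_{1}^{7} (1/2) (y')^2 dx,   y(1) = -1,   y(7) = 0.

The Lagrangian is L = (1/2) (y')^2.
Compute ∂L/∂y = 0, ∂L/∂y' = y'.
The Euler-Lagrange equation d/dx(∂L/∂y') − ∂L/∂y = 0 reduces to
    y'' = 0.
Its general solution is
    y(x) = A x + B,
with A, B fixed by the endpoint conditions.
Applying the endpoint conditions y(1) = -1 and y(7) = 0: solve A·1 + B = -1 and A·7 + B = 0. Subtracting gives A(7 − 1) = 0 − -1, so A = 1/6, and B = -1 − A·1 = -7/6. Therefore
    y(x) = (1/6) x - 7/6.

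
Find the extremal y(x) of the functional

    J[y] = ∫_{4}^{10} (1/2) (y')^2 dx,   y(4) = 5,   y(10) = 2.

The Lagrangian is L = (1/2) (y')^2.
Compute ∂L/∂y = 0, ∂L/∂y' = y'.
The Euler-Lagrange equation d/dx(∂L/∂y') − ∂L/∂y = 0 reduces to
    y'' = 0.
Its general solution is
    y(x) = A x + B,
with A, B fixed by the endpoint conditions.
Applying the endpoint conditions y(4) = 5 and y(10) = 2: solve A·4 + B = 5 and A·10 + B = 2. Subtracting gives A(10 − 4) = 2 − 5, so A = -1/2, and B = 5 − A·4 = 7. Therefore
    y(x) = (-1/2) x + 7.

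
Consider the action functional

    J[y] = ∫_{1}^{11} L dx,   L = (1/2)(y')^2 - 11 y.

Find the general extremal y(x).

The Lagrangian is L = (1/2)(y')^2 - 11 y.
∂L/∂y = -11.
∂L/∂y' = y'.
The Euler-Lagrange equation d/dx(∂L/∂y') − ∂L/∂y = 0 becomes:
    y'' + 11 = 0
General solution: y(x) = -(11/2) x^2 + A x + B, where A and B are arbitrary constants fixed by the endpoint conditions.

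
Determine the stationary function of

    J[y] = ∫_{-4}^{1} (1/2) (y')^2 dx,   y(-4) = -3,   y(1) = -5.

The Lagrangian is L = (1/2) (y')^2.
Compute ∂L/∂y = 0, ∂L/∂y' = y'.
The Euler-Lagrange equation d/dx(∂L/∂y') − ∂L/∂y = 0 reduces to
    y'' = 0.
Its general solution is
    y(x) = A x + B,
with A, B fixed by the endpoint conditions.
Applying the endpoint conditions y(-4) = -3 and y(1) = -5: solve A·-4 + B = -3 and A·1 + B = -5. Subtracting gives A(1 − -4) = -5 − -3, so A = -2/5, and B = -3 − A·-4 = -23/5. Therefore
    y(x) = (-2/5) x - 23/5.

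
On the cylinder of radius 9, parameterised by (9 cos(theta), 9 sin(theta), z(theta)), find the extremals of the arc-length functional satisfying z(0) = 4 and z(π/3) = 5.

Parameterise the cylinder of radius R = 9 as
    r(θ) = (9 cos θ, 9 sin θ, z(θ)).
The arc-length element is
    ds = sqrt(81 + (dz/dθ)^2) dθ,
so the Lagrangian is L = sqrt(81 + z'^2).
L depends on z' only, not on z or θ, so ∂L/∂z = 0 and
    ∂L/∂z' = z' / sqrt(81 + z'^2).
The Euler-Lagrange equation gives
    d/dθ( z' / sqrt(81 + z'^2) ) = 0,
so z' is constant. Integrating once:
    z(θ) = a θ + b,
a helix on the cylinder (a straight line when the cylinder is unrolled). The constants a, b are determined by the endpoint conditions.
With endpoint conditions z(0) = 4 and z(π/3) = 5: from z(0) = b we get b = 4, and a·π/3 + 4 = 5 gives a = 3/π, so
    z(θ) = (3/π) θ + 4.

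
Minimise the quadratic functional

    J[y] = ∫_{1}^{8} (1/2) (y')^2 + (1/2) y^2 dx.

The Lagrangian is L = (1/2) (y')^2 + (1/2) y^2.
Compute ∂L/∂y = y, ∂L/∂y' = y'.
The Euler-Lagrange equation d/dx(∂L/∂y') − ∂L/∂y = 0 reduces to
    y'' − y = 0.
Its general solution is
    y(x) = A e^x + B e^(−x),
with A, B fixed by the endpoint conditions.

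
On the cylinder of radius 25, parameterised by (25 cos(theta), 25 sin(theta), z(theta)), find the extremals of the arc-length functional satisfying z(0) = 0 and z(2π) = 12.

Parameterise the cylinder of radius R = 25 as
    r(θ) = (25 cos θ, 25 sin θ, z(θ)).
The arc-length element is
    ds = sqrt(625 + (dz/dθ)^2) dθ,
so the Lagrangian is L = sqrt(625 + z'^2).
L depends on z' only, not on z or θ, so ∂L/∂z = 0 and
    ∂L/∂z' = z' / sqrt(625 + z'^2).
The Euler-Lagrange equation gives
    d/dθ( z' / sqrt(625 + z'^2) ) = 0,
so z' is constant. Integrating once:
    z(θ) = a θ + b,
a helix on the cylinder (a straight line when the cylinder is unrolled). The constants a, b are determined by the endpoint conditions.
With endpoint conditions z(0) = 0 and z(2π) = 12: from z(0) = b we get b = 0, and a·2π + 0 = 12 gives a = 6/π, so
    z(θ) = (6/π) θ.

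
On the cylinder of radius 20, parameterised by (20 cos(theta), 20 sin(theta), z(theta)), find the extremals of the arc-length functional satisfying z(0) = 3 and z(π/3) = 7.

Parameterise the cylinder of radius R = 20 as
    r(θ) = (20 cos θ, 20 sin θ, z(θ)).
The arc-length element is
    ds = sqrt(400 + (dz/dθ)^2) dθ,
so the Lagrangian is L = sqrt(400 + z'^2).
L depends on z' only, not on z or θ, so ∂L/∂z = 0 and
    ∂L/∂z' = z' / sqrt(400 + z'^2).
The Euler-Lagrange equation gives
    d/dθ( z' / sqrt(400 + z'^2) ) = 0,
so z' is constant. Integrating once:
    z(θ) = a θ + b,
a helix on the cylinder (a straight line when the cylinder is unrolled). The constants a, b are determined by the endpoint conditions.
With endpoint conditions z(0) = 3 and z(π/3) = 7: from z(0) = b we get b = 3, and a·π/3 + 3 = 7 gives a = 12/π, so
    z(θ) = (12/π) θ + 3.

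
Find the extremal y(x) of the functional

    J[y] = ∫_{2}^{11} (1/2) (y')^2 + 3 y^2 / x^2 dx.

The Lagrangian is L = (1/2) (y')^2 + 3 y^2 / x^2.
Compute ∂L/∂y = 6y/x^2, ∂L/∂y' = y'.
The Euler-Lagrange equation d/dx(∂L/∂y') − ∂L/∂y = 0 reduces to
    y'' − 6/x^2 · y = 0  (x > 0).
Its general solution is
    y(x) = A x^3 + B x^(-2),
with A, B fixed by the endpoint conditions.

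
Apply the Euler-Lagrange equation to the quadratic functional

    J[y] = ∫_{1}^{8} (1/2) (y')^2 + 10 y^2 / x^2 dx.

The Lagrangian is L = (1/2) (y')^2 + 10 y^2 / x^2.
Compute ∂L/∂y = 20y/x^2, ∂L/∂y' = y'.
The Euler-Lagrange equation d/dx(∂L/∂y') − ∂L/∂y = 0 reduces to
    y'' − 20/x^2 · y = 0  (x > 0).
Its general solution is
    y(x) = A x^5 + B x^(-4),
with A, B fixed by the endpoint conditions.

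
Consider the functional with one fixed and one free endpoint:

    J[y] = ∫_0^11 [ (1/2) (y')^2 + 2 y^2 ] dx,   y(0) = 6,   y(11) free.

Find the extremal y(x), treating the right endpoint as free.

The Lagrangian L = (1/2) (y')^2 + 2 y^2 gives
    ∂L/∂y = 4 y,   ∂L/∂y' = y'.
Euler-Lagrange: y'' − 4 y = 0.
With k = 2, the general solution is
    y(x) = A cosh(2 x) + B sinh(2 x).
Fixed left endpoint y(0) = 6 ⇒ A = 6.
The right endpoint x = 11 is free, so the natural (transversality) condition is ∂L/∂y' |_{x=11} = 0, i.e. y'(11) = 0.
Compute y'(x) = A k sinh(k x) + B k cosh(k x), so
    y'(11) = A k sinh(k·11) + B k cosh(k·11) = 0
    ⇒ B = −A tanh(k·11) = − 6 tanh(2·11).
Therefore the extremal is
    y(x) = 6 cosh(2 x) − 6 tanh(2·11) sinh(2 x).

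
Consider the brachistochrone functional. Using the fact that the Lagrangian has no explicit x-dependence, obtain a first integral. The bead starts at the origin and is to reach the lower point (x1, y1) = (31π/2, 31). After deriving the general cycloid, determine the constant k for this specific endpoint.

The Lagrangian L = sqrt((1 + y'^2) / y) has no explicit x dependence, so the Beltrami identity applies:
    L − y' ∂L/∂y' = C.
Compute ∂L/∂y' = y' / sqrt(y (1 + y'^2)).
Substitute:
    sqrt((1 + y'^2)/y) − y'·y' / sqrt(y (1 + y'^2))
    = (1 + y'^2) / sqrt(y (1 + y'^2)) − y'^2 / sqrt(y (1 + y'^2))
    = 1 / sqrt(y (1 + y'^2)) = C.
Squaring and rearranging gives the first integral
    y (1 + y'^2) = 1/C^2 =: k   (constant).
Solving this first-order ODE by the substitution
    y = (k/2)(1 − cos θ)
yields the cycloid parameterisation
    x(θ) = (k/2)(θ − sin θ),   y(θ) = (k/2)(1 − cos θ).
The constant k is fixed by the endpoint condition.
Now fit the given lower endpoint (x1, y1) = (31π/2, 31). At the bottom of the first arch (θ = π), the parametric equations give
    y(π) = (k/2)(1 − cos π) = k,
    x(π) = (k/2)(π − sin π) = kπ/2.
Matching y(π) = 31 gives k = 31, consistent with x(π) = 31π/2. Therefore the specific cycloid is
    x(θ) = (31/2)(θ − sin θ),   y(θ) = (31/2)(1 − cos θ).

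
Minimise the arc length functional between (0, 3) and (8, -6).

Arc-length functional: J[y] = ∫ sqrt(1 + (y')^2) dx.
Lagrangian L = sqrt(1 + (y')^2) has no explicit y dependence, so ∂L/∂y = 0 and the Euler-Lagrange equation gives
    d/dx( y' / sqrt(1 + (y')^2) ) = 0  ⇒  y' / sqrt(1 + (y')^2) = const.
Hence y' is constant, so y(x) is affine.
Fitting the endpoints (0, 3) and (8, -6):
    slope m = ((-6) − 3) / (8 − 0) = -9/8,
    intercept c = 3 − m·0 = 3.
Extremal: y(x) = (-9/8) x + 3.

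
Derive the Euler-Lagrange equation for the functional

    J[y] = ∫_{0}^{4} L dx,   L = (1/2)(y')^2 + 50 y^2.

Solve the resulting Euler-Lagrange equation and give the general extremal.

The Lagrangian is L = (1/2)(y')^2 + 50 y^2.
∂L/∂y = 100y.
∂L/∂y' = y'.
The Euler-Lagrange equation d/dx(∂L/∂y') − ∂L/∂y = 0 becomes:
    y'' - 100 y = 0
General solution: y(x) = A e^(10x) + B e^(-10x), where A and B are arbitrary constants fixed by the endpoint conditions.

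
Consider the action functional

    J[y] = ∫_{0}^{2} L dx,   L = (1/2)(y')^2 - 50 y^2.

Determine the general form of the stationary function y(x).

The Lagrangian is L = (1/2)(y')^2 - 50 y^2.
∂L/∂y = -100y.
∂L/∂y' = y'.
The Euler-Lagrange equation d/dx(∂L/∂y') − ∂L/∂y = 0 becomes:
    y'' + 100 y = 0
General solution: y(x) = A sin(10x) + B cos(10x), where A and B are arbitrary constants fixed by the endpoint conditions.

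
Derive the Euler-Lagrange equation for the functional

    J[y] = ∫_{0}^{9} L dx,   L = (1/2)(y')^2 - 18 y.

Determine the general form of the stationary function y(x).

The Lagrangian is L = (1/2)(y')^2 - 18 y.
∂L/∂y = -18.
∂L/∂y' = y'.
The Euler-Lagrange equation d/dx(∂L/∂y') − ∂L/∂y = 0 becomes:
    y'' + 18 = 0
General solution: y(x) = -9 x^2 + A x + B, where A and B are arbitrary constants fixed by the endpoint conditions.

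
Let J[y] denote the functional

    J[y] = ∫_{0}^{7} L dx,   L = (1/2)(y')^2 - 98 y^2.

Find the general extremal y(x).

The Lagrangian is L = (1/2)(y')^2 - 98 y^2.
∂L/∂y = -196y.
∂L/∂y' = y'.
The Euler-Lagrange equation d/dx(∂L/∂y') − ∂L/∂y = 0 becomes:
    y'' + 196 y = 0
General solution: y(x) = A sin(14x) + B cos(14x), where A and B are arbitrary constants fixed by the endpoint conditions.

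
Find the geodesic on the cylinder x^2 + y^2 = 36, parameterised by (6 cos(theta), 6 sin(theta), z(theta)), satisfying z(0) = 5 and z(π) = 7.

Parameterise the cylinder of radius R = 6 as
    r(θ) = (6 cos θ, 6 sin θ, z(θ)).
The arc-length element is
    ds = sqrt(36 + (dz/dθ)^2) dθ,
so the Lagrangian is L = sqrt(36 + z'^2).
L depends on z' only, not on z or θ, so ∂L/∂z = 0 and
    ∂L/∂z' = z' / sqrt(36 + z'^2).
The Euler-Lagrange equation gives
    d/dθ( z' / sqrt(36 + z'^2) ) = 0,
so z' is constant. Integrating once:
    z(θ) = a θ + b,
a helix on the cylinder (a straight line when the cylinder is unrolled). The constants a, b are determined by the endpoint conditions.
With endpoint conditions z(0) = 5 and z(π) = 7: from z(0) = b we get b = 5, and a·π + 5 = 7 gives a = 2/π, so
    z(θ) = (2/π) θ + 5.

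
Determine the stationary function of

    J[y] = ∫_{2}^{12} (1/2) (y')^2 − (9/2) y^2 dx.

The Lagrangian is L = (1/2) (y')^2 − (9/2) y^2.
Compute ∂L/∂y = -9y, ∂L/∂y' = y'.
The Euler-Lagrange equation d/dx(∂L/∂y') − ∂L/∂y = 0 reduces to
    y'' + 9 y = 0.
Its general solution is
    y(x) = A sin(3x) + B cos(3x),
with A, B fixed by the endpoint conditions.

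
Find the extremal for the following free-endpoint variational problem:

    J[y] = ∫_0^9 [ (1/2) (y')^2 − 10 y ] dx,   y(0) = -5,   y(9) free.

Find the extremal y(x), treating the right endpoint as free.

The Lagrangian L = (1/2) (y')^2 − 10 y gives
    ∂L/∂y = −10,   ∂L/∂y' = y'.
Euler-Lagrange: d/dx(y') − (−10) = 0, i.e. y'' + 10 = 0, so
    y(x) = −(10/2) x^2 + C1 x + C2.
Fixed left endpoint y(0) = -5 ⇒ C2 = -5.
The right endpoint x = 9 is free, so the natural (transversality) condition is ∂L/∂y' |_{x=9} = 0, i.e. y'(9) = 0.
Compute y'(x) = −10 x + C1, so y'(9) = −90 + C1 = 0 ⇒ C1 = 90.
Therefore the extremal is
    y(x) = −5 x^2 + 90 x − 5.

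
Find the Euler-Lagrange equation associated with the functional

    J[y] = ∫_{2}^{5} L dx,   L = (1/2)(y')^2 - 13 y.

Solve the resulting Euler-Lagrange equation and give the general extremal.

The Lagrangian is L = (1/2)(y')^2 - 13 y.
∂L/∂y = -13.
∂L/∂y' = y'.
The Euler-Lagrange equation d/dx(∂L/∂y') − ∂L/∂y = 0 becomes:
    y'' + 13 = 0
General solution: y(x) = -(13/2) x^2 + A x + B, where A and B are arbitrary constants fixed by the endpoint conditions.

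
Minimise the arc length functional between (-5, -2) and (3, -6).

Arc-length functional: J[y] = ∫ sqrt(1 + (y')^2) dx.
Lagrangian L = sqrt(1 + (y')^2) has no explicit y dependence, so ∂L/∂y = 0 and the Euler-Lagrange equation gives
    d/dx( y' / sqrt(1 + (y')^2) ) = 0  ⇒  y' / sqrt(1 + (y')^2) = const.
Hence y' is constant, so y(x) is affine.
Fitting the endpoints (-5, -2) and (3, -6):
    slope m = ((-6) − (-2)) / (3 − (-5)) = -1/2,
    intercept c = (-2) − m·(-5) = -9/2.
Extremal: y(x) = (-1/2) x - 9/2.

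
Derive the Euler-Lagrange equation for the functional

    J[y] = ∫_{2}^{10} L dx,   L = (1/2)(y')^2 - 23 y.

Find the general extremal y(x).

The Lagrangian is L = (1/2)(y')^2 - 23 y.
∂L/∂y = -23.
∂L/∂y' = y'.
The Euler-Lagrange equation d/dx(∂L/∂y') − ∂L/∂y = 0 becomes:
    y'' + 23 = 0
General solution: y(x) = -(23/2) x^2 + A x + B, where A and B are arbitrary constants fixed by the endpoint conditions.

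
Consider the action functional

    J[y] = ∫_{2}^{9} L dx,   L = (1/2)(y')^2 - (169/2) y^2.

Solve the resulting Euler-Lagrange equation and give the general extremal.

The Lagrangian is L = (1/2)(y')^2 - (169/2) y^2.
∂L/∂y = -169y.
∂L/∂y' = y'.
The Euler-Lagrange equation d/dx(∂L/∂y') − ∂L/∂y = 0 becomes:
    y'' + 169 y = 0
General solution: y(x) = A sin(13x) + B cos(13x), where A and B are arbitrary constants fixed by the endpoint conditions.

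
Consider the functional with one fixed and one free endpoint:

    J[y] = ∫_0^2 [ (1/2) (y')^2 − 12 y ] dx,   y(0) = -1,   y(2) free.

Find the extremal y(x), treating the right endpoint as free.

The Lagrangian L = (1/2) (y')^2 − 12 y gives
    ∂L/∂y = −12,   ∂L/∂y' = y'.
Euler-Lagrange: d/dx(y') − (−12) = 0, i.e. y'' + 12 = 0, so
    y(x) = −(12/2) x^2 + C1 x + C2.
Fixed left endpoint y(0) = -1 ⇒ C2 = -1.
The right endpoint x = 2 is free, so the natural (transversality) condition is ∂L/∂y' |_{x=2} = 0, i.e. y'(2) = 0.
Compute y'(x) = −12 x + C1, so y'(2) = −24 + C1 = 0 ⇒ C1 = 24.
Therefore the extremal is
    y(x) = −6 x^2 + 24 x − 1.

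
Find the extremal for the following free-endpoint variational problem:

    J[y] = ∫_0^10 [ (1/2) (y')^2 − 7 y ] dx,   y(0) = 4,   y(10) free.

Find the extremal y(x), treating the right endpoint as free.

The Lagrangian L = (1/2) (y')^2 − 7 y gives
    ∂L/∂y = −7,   ∂L/∂y' = y'.
Euler-Lagrange: d/dx(y') − (−7) = 0, i.e. y'' + 7 = 0, so
    y(x) = −(7/2) x^2 + C1 x + C2.
Fixed left endpoint y(0) = 4 ⇒ C2 = 4.
The right endpoint x = 10 is free, so the natural (transversality) condition is ∂L/∂y' |_{x=10} = 0, i.e. y'(10) = 0.
Compute y'(x) = −7 x + C1, so y'(10) = −70 + C1 = 0 ⇒ C1 = 70.
Therefore the extremal is
    y(x) = −(7/2) x^2 + 70 x + 4.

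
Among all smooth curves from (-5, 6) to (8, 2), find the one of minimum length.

Arc-length functional: J[y] = ∫ sqrt(1 + (y')^2) dx.
Lagrangian L = sqrt(1 + (y')^2) has no explicit y dependence, so ∂L/∂y = 0 and the Euler-Lagrange equation gives
    d/dx( y' / sqrt(1 + (y')^2) ) = 0  ⇒  y' / sqrt(1 + (y')^2) = const.
Hence y' is constant, so y(x) is affine.
Fitting the endpoints (-5, 6) and (8, 2):
    slope m = (2 − 6) / (8 − (-5)) = -4/13,
    intercept c = 6 − m·(-5) = 58/13.
Extremal: y(x) = (-4/13) x + 58/13.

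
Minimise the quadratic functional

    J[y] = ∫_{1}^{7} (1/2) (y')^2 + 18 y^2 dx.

The Lagrangian is L = (1/2) (y')^2 + 18 y^2.
Compute ∂L/∂y = 36y, ∂L/∂y' = y'.
The Euler-Lagrange equation d/dx(∂L/∂y') − ∂L/∂y = 0 reduces to
    y'' − 36 y = 0.
Its general solution is
    y(x) = A e^(6x) + B e^(−6x),
with A, B fixed by the endpoint conditions.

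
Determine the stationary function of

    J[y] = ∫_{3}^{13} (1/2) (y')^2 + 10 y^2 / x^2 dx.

The Lagrangian is L = (1/2) (y')^2 + 10 y^2 / x^2.
Compute ∂L/∂y = 20y/x^2, ∂L/∂y' = y'.
The Euler-Lagrange equation d/dx(∂L/∂y') − ∂L/∂y = 0 reduces to
    y'' − 20/x^2 · y = 0  (x > 0).
Its general solution is
    y(x) = A x^5 + B x^(-4),
with A, B fixed by the endpoint conditions.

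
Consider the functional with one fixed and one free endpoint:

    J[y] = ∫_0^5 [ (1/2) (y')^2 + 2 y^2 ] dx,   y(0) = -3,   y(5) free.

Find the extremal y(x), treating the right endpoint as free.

The Lagrangian L = (1/2) (y')^2 + 2 y^2 gives
    ∂L/∂y = 4 y,   ∂L/∂y' = y'.
Euler-Lagrange: y'' − 4 y = 0.
With k = 2, the general solution is
    y(x) = A cosh(2 x) + B sinh(2 x).
Fixed left endpoint y(0) = -3 ⇒ A = -3.
The right endpoint x = 5 is free, so the natural (transversality) condition is ∂L/∂y' |_{x=5} = 0, i.e. y'(5) = 0.
Compute y'(x) = A k sinh(k x) + B k cosh(k x), so
    y'(5) = A k sinh(k·5) + B k cosh(k·5) = 0
    ⇒ B = −A tanh(k·5) = 3 tanh(2·5).
Therefore the extremal is
    y(x) = −3 cosh(2 x) + 3 tanh(2·5) sinh(2 x).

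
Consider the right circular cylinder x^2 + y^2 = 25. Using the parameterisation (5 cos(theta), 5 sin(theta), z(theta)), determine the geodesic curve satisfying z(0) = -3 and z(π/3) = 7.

Parameterise the cylinder of radius R = 5 as
    r(θ) = (5 cos θ, 5 sin θ, z(θ)).
The arc-length element is
    ds = sqrt(25 + (dz/dθ)^2) dθ,
so the Lagrangian is L = sqrt(25 + z'^2).
L depends on z' only, not on z or θ, so ∂L/∂z = 0 and
    ∂L/∂z' = z' / sqrt(25 + z'^2).
The Euler-Lagrange equation gives
    d/dθ( z' / sqrt(25 + z'^2) ) = 0,
so z' is constant. Integrating once:
    z(θ) = a θ + b,
a helix on the cylinder (a straight line when the cylinder is unrolled). The constants a, b are determined by the endpoint conditions.
With endpoint conditions z(0) = -3 and z(π/3) = 7: from z(0) = b we get b = -3, and a·π/3 + -3 = 7 gives a = 30/π, so
    z(θ) = (30/π) θ − 3.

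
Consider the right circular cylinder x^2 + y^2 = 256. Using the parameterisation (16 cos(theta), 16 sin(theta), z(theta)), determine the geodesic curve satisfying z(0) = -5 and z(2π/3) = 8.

Parameterise the cylinder of radius R = 16 as
    r(θ) = (16 cos θ, 16 sin θ, z(θ)).
The arc-length element is
    ds = sqrt(256 + (dz/dθ)^2) dθ,
so the Lagrangian is L = sqrt(256 + z'^2).
L depends on z' only, not on z or θ, so ∂L/∂z = 0 and
    ∂L/∂z' = z' / sqrt(256 + z'^2).
The Euler-Lagrange equation gives
    d/dθ( z' / sqrt(256 + z'^2) ) = 0,
so z' is constant. Integrating once:
    z(θ) = a θ + b,
a helix on the cylinder (a straight line when the cylinder is unrolled). The constants a, b are determined by the endpoint conditions.
With endpoint conditions z(0) = -5 and z(2π/3) = 8: from z(0) = b we get b = -5, and a·2π/3 + -5 = 8 gives a = 39/(2π), so
    z(θ) = (39/(2π)) θ − 5.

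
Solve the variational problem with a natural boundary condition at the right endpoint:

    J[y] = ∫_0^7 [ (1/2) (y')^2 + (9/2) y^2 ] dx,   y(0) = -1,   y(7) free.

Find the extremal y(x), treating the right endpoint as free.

The Lagrangian L = (1/2) (y')^2 + (9/2) y^2 gives
    ∂L/∂y = 9 y,   ∂L/∂y' = y'.
Euler-Lagrange: y'' − 9 y = 0.
With k = 3, the general solution is
    y(x) = A cosh(3 x) + B sinh(3 x).
Fixed left endpoint y(0) = -1 ⇒ A = -1.
The right endpoint x = 7 is free, so the natural (transversality) condition is ∂L/∂y' |_{x=7} = 0, i.e. y'(7) = 0.
Compute y'(x) = A k sinh(k x) + B k cosh(k x), so
    y'(7) = A k sinh(k·7) + B k cosh(k·7) = 0
    ⇒ B = −A tanh(k·7) = tanh(3·7).
Therefore the extremal is
    y(x) = −cosh(3 x) + tanh(3·7) sinh(3 x).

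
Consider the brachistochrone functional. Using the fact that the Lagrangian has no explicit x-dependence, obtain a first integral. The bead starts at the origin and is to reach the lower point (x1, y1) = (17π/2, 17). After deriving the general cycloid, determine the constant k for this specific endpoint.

The Lagrangian L = sqrt((1 + y'^2) / y) has no explicit x dependence, so the Beltrami identity applies:
    L − y' ∂L/∂y' = C.
Compute ∂L/∂y' = y' / sqrt(y (1 + y'^2)).
Substitute:
    sqrt((1 + y'^2)/y) − y'·y' / sqrt(y (1 + y'^2))
    = (1 + y'^2) / sqrt(y (1 + y'^2)) − y'^2 / sqrt(y (1 + y'^2))
    = 1 / sqrt(y (1 + y'^2)) = C.
Squaring and rearranging gives the first integral
    y (1 + y'^2) = 1/C^2 =: k   (constant).
Solving this first-order ODE by the substitution
    y = (k/2)(1 − cos θ)
yields the cycloid parameterisation
    x(θ) = (k/2)(θ − sin θ),   y(θ) = (k/2)(1 − cos θ).
The constant k is fixed by the endpoint condition.
Now fit the given lower endpoint (x1, y1) = (17π/2, 17). At the bottom of the first arch (θ = π), the parametric equations give
    y(π) = (k/2)(1 − cos π) = k,
    x(π) = (k/2)(π − sin π) = kπ/2.
Matching y(π) = 17 gives k = 17, consistent with x(π) = 17π/2. Therefore the specific cycloid is
    x(θ) = (17/2)(θ − sin θ),   y(θ) = (17/2)(1 − cos θ).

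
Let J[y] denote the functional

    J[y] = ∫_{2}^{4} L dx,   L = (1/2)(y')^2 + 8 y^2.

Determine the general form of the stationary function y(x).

The Lagrangian is L = (1/2)(y')^2 + 8 y^2.
∂L/∂y = 16y.
∂L/∂y' = y'.
The Euler-Lagrange equation d/dx(∂L/∂y') − ∂L/∂y = 0 becomes:
    y'' - 16 y = 0
General solution: y(x) = A e^(4x) + B e^(-4x), where A and B are arbitrary constants fixed by the endpoint conditions.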